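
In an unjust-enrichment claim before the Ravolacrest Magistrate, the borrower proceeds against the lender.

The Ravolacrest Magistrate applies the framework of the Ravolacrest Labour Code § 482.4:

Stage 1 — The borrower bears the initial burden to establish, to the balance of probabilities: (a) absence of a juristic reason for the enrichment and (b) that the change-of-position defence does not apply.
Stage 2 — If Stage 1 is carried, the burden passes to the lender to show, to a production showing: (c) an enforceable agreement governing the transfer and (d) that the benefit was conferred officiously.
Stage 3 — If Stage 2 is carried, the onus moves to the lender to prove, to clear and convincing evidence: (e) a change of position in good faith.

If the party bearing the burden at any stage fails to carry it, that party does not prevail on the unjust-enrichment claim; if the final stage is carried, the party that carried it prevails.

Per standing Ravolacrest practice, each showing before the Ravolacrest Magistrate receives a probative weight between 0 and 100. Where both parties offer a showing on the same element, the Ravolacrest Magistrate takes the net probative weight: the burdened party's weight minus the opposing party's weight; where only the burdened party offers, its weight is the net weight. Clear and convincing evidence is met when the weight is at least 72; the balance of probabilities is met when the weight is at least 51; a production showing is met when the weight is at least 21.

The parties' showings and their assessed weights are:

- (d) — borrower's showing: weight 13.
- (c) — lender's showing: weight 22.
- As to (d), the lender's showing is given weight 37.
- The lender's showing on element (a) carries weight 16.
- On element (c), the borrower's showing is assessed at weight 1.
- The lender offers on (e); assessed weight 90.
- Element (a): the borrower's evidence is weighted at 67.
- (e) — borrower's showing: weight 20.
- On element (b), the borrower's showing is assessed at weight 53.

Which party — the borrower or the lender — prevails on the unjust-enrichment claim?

At Stage 1 the borrower must meet the balance of probabilities (weight is at least 51): on (a) the weight is 67 less the opposing 16 gives net 51, which does reach 51, so (a) meets the standard; on (b) the weight is 53, ≥ 51, so (b) meets the standard.
  The borrower carries Stage 1; the lender now bears the burden.
At Stage 2 the lender must meet a production showing (weight is at least 21): on (c) the weight is 22 less the opposing 1 gives net 21, which does reach 21, so (c) meets the standard; on (d) the weight is 37 less the opposing 13 gives net 24, ≥ 21, so (d) meets the standard.
  Stage 2 is satisfied; the lender continues to bear the burden.
At Stage 3 the lender must meet clear and convincing evidence (weight is at least 72): on (e) the weight is 90 less the opposing 20 gives net 70, < 72, so (e) does not meet the standard.
  Stage 3 not carried; the lender fails its burden.
The analysis ends at Stage 3; the borrower prevails.

borrower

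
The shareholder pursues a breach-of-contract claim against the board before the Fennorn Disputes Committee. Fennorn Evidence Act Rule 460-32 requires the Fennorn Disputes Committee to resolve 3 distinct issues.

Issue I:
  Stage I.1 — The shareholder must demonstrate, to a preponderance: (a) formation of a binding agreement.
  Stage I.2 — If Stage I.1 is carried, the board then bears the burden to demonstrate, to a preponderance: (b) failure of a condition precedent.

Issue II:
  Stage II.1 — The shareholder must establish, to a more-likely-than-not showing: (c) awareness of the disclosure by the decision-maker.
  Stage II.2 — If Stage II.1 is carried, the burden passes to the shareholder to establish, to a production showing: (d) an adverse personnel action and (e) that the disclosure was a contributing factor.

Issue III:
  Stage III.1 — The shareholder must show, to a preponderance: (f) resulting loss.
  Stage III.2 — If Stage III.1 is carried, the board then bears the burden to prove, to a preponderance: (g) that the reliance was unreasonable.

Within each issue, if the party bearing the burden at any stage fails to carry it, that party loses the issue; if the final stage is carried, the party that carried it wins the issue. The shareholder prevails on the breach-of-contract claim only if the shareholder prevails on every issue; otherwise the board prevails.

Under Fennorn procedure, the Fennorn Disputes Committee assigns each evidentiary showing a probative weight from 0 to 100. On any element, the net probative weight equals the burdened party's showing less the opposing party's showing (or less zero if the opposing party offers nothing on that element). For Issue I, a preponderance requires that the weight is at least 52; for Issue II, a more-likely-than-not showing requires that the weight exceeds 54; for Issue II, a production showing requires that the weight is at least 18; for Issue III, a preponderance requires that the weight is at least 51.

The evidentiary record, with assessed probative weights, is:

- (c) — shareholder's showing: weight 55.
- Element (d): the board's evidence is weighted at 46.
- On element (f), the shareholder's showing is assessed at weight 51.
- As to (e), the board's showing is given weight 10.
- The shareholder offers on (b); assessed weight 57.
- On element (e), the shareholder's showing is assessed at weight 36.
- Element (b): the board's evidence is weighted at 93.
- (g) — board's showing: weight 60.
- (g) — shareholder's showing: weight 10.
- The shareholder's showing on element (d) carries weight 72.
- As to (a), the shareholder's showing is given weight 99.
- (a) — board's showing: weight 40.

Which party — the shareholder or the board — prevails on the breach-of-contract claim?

— Issue I —
Stage I.1 — burden on shareholder; standard: a preponderance (weight is at least 52).
    (a): 99 − 40 = 59 ≥ 52 [met]
  All elements met. The burden passes to the board.
Stage I.2 — burden on board; standard: a preponderance (weight is at least 52).
    (b): 93 − 57 = 36 < 52 [not met]
  Stage I.2 not carried; the board fails its burden.
So the shareholder prevails on this issue.
— Issue II —
At Stage II.1 the shareholder must meet a more-likely-than-not showing (weight exceeds 54): on (c) the weight is 55, which does exceed 54, so (c) meets the standard.
  Stage II.1 is satisfied; the shareholder continues to bear the burden.
At Stage II.2 the shareholder must meet a production showing (weight is at least 18): on (d) the weight is 72 less the opposing 46 gives net 26, ≥ 18, so (d) meets the standard; on (e) the weight is 36 less the opposing 10 gives net 26, ≥ 18, so (e) meets the standard.
  The shareholder carries the last stage.
With every stage satisfied, the shareholder prevails on this issue.
— Issue III —
Stage III.1 (shareholder, a preponderance, weight is at least 51): (f) 51 ≥ 51 — meets.
  Stage III.1 carried; the burden shifts to the board.
Stage III.2 (board, a preponderance, weight is at least 51): (g) net 60−10=50 < 51 — fails.
  Stage III.2 not carried; the board fails its burden.
The shareholder prevails on this issue.
Per-issue: Issue I → shareholder; Issue II → shareholder; Issue III → shareholder. The shareholder must prevail on every issue; overall, the shareholder prevails.

shareholder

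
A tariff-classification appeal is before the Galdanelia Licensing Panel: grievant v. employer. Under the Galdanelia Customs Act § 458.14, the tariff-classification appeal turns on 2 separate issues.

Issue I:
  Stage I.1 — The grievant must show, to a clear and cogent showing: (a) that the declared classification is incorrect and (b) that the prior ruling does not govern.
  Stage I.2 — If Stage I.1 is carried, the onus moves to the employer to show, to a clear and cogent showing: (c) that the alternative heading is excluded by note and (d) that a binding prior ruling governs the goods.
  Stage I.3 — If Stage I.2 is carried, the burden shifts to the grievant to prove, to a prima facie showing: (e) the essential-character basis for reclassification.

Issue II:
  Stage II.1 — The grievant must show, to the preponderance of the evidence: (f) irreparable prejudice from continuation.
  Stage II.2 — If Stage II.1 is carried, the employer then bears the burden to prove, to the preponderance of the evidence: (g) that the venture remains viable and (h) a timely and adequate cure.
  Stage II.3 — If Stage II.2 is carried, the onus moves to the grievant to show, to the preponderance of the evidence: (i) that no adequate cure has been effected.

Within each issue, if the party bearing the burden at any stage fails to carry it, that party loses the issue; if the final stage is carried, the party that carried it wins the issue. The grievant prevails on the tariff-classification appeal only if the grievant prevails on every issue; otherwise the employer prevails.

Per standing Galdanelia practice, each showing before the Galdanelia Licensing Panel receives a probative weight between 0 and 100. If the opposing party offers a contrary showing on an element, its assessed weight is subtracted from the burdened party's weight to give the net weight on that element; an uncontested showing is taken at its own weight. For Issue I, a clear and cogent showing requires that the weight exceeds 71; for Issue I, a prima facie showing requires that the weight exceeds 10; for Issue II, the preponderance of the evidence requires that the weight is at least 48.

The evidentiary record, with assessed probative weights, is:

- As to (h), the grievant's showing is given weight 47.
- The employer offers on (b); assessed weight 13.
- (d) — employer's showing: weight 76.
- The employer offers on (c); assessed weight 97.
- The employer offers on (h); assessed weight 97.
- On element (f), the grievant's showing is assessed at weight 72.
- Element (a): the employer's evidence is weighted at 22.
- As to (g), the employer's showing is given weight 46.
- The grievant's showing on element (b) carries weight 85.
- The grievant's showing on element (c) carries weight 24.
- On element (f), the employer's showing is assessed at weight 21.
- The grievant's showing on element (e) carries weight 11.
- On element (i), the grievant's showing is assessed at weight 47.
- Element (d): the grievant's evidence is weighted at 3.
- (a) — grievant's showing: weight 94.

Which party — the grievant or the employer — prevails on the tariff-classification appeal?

grievant

— Issue I —
Stage I.1 — burden on grievant; standard: a clear and cogent showing (weight exceeds 71).
    (a): 94 − 22 = 72 > 71 [met]
    (b): 85 − 13 = 72 > 71 [met]
  Stage I.1 is satisfied; the onus moves to the employer.
Stage I.2 — burden on employer; standard: a clear and cogent showing (weight exceeds 71).
    (c): 97 − 24 = 73 > 71 [met]
    (d): 76 − 3 = 73 > 71 [met]
  The employer carries Stage I.2; the grievant now bears the burden.
Stage I.3 — burden on grievant; standard: a prima facie showing (weight exceeds 10).
    (e): 11 > 10 [met]
  Stage I.3 carried; the final stage is satisfied.
All stages carried — the grievant prevails on this issue.
— Issue II —
At Stage II.1 the grievant must meet the preponderance of the evidence (weight is at least 48): on (f) the weight is 72 less the opposing 21 gives net 51, which does reach 48, so (f) meets the standard.
  Stage II.1 carried; the burden shifts to the employer.
At Stage II.2 the employer must meet the preponderance of the evidence (weight is at least 48): on (g) the weight is 46, < 48, so (g) does not meet the standard; on (h) the weight is 97 less the opposing 47 gives net 50, which does reach 48, so (h) meets the standard.
  Stage II.2 not carried; the employer fails its burden.
The analysis ends at Stage II.2; the grievant prevails on this issue.
Per-issue: Issue I → grievant; Issue II → grievant. The grievant must prevail on every issue; overall, the grievant prevails.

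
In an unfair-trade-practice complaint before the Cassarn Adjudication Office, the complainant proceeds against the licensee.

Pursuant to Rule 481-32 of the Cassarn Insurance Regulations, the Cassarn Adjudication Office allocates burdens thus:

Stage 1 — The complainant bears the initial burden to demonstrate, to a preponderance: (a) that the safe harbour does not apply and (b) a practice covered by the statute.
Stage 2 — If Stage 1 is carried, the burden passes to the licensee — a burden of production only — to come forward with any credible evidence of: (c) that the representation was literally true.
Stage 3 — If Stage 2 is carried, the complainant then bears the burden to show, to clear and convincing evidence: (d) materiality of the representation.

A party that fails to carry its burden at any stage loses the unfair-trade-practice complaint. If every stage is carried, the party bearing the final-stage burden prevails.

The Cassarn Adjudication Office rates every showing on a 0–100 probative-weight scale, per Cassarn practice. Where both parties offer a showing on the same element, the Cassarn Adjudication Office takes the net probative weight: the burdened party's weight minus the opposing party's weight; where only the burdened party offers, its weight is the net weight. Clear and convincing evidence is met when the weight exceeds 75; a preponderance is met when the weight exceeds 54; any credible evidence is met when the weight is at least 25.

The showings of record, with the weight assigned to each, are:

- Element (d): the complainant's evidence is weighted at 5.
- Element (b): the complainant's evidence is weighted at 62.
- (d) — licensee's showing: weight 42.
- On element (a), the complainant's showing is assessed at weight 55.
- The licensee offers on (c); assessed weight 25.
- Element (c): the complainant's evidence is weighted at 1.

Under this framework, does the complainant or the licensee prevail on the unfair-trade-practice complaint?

complainant

At Stage 1 the complainant must meet a preponderance (weight exceeds 54): on (a) the weight is 55, > 54, so (a) meets the standard; on (b) the weight is 62, which does exceed 54, so (b) meets the standard.
  Stage 1 carried; the burden shifts to the licensee.
At Stage 2 the licensee must meet any credible evidence (weight is at least 25): on (c) the weight is 25 less the opposing 1 gives net 24, < 25, so (c) does not meet the standard.
  Stage 2 not carried; the licensee fails its burden.
The analysis ends at Stage 2; the complainant prevails.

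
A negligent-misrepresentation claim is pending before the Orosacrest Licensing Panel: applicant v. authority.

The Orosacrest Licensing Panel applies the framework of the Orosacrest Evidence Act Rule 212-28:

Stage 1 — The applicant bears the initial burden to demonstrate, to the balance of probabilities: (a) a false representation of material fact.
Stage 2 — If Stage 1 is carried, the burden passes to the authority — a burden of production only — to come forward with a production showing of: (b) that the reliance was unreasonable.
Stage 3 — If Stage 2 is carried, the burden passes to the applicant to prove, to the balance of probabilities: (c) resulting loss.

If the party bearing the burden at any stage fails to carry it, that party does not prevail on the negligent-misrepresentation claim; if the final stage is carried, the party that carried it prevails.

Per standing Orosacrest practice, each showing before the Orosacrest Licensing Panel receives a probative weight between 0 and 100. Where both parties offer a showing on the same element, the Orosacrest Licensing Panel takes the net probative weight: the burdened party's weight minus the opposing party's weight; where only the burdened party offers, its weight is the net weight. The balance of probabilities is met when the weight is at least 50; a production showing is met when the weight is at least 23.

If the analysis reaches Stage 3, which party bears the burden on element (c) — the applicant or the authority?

Stage 3's rule assigns the burden to the applicant (to the balance of probabilities).

applicant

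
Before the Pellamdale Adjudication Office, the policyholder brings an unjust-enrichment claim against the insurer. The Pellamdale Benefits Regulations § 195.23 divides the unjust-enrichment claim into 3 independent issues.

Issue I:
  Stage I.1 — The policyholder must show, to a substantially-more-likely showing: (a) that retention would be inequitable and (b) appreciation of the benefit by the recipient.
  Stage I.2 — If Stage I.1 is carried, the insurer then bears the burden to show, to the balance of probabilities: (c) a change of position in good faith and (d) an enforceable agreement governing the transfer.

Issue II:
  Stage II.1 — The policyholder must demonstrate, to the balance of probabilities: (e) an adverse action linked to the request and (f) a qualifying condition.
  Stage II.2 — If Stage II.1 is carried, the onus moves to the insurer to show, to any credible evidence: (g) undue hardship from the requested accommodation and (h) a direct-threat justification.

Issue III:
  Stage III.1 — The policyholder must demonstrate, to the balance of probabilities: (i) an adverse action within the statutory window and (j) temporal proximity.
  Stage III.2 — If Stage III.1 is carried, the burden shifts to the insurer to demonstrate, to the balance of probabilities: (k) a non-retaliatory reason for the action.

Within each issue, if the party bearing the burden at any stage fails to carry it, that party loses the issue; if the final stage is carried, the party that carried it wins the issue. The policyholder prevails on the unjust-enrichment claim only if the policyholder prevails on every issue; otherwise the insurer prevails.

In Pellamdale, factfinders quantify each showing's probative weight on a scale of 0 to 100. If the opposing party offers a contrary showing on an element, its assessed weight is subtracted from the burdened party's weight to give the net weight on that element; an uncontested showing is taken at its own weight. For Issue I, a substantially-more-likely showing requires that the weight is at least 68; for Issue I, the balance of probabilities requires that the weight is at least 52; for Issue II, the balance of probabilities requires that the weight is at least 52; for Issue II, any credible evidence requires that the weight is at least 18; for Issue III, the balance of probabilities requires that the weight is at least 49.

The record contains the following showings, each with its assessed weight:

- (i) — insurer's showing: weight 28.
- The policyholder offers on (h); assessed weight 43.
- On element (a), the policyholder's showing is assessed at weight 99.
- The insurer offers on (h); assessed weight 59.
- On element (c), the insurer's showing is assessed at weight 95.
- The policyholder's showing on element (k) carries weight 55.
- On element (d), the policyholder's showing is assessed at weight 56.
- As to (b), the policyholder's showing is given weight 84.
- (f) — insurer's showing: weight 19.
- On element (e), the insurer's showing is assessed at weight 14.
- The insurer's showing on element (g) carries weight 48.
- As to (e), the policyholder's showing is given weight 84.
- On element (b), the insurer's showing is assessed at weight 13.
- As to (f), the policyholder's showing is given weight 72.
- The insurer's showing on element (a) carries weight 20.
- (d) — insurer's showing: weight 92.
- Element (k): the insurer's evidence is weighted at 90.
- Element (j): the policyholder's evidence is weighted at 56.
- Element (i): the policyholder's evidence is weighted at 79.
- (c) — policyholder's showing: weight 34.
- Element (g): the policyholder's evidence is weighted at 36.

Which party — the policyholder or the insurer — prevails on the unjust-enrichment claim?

policyholder

— Issue I —
Stage I.1 — burden on policyholder; standard: a substantially-more-likely showing (weight is at least 68).
    (a): 99 − 20 = 79 ≥ 68 [met]
    (b): 84 − 13 = 71 ≥ 68 [met]
  Stage I.1 carried; the burden shifts to the insurer.
Stage I.2 — burden on insurer; standard: the balance of probabilities (weight is at least 52).
    (c): 95 − 34 = 61 ≥ 52 [met]
    (d): 92 − 56 = 36 < 52 [not met]
  The insurer does not carry Stage I.2.
So the policyholder prevails on this issue.
— Issue II —
Stage II.1 (policyholder, the balance of probabilities, weight is at least 52): (e) net 84−14=70 ≥ 52 — meets; (f) net 72−19=53 ≥ 52 — meets.
  All elements met. The burden passes to the insurer.
Stage II.2 (insurer, any credible evidence, weight is at least 18): (g) net 48−36=12 < 18 — fails; (h) net 59−43=16 < 18 — fails.
  The insurer does not carry Stage II.2.
So the policyholder prevails on this issue.
— Issue III —
At Stage III.1 the policyholder must meet the balance of probabilities (weight is at least 49): on (i) the weight is 79 less the opposing 28 gives net 51, which does reach 49, so (i) meets the standard; on (j) the weight is 56, ≥ 49, so (j) meets the standard.
  All elements met. The burden passes to the insurer.
At Stage III.2 the insurer must meet the balance of probabilities (weight is at least 49): on (k) the weight is 90 less the opposing 55 gives net 35, which does not reach 49, so (k) does not meet the standard.
  Not every element is met, so the insurer fails to carry Stage III.2.
The policyholder prevails on this issue.
Per-issue: Issue I → policyholder; Issue II → policyholder; Issue III → policyholder. The policyholder must prevail on every issue; overall, the policyholder prevails.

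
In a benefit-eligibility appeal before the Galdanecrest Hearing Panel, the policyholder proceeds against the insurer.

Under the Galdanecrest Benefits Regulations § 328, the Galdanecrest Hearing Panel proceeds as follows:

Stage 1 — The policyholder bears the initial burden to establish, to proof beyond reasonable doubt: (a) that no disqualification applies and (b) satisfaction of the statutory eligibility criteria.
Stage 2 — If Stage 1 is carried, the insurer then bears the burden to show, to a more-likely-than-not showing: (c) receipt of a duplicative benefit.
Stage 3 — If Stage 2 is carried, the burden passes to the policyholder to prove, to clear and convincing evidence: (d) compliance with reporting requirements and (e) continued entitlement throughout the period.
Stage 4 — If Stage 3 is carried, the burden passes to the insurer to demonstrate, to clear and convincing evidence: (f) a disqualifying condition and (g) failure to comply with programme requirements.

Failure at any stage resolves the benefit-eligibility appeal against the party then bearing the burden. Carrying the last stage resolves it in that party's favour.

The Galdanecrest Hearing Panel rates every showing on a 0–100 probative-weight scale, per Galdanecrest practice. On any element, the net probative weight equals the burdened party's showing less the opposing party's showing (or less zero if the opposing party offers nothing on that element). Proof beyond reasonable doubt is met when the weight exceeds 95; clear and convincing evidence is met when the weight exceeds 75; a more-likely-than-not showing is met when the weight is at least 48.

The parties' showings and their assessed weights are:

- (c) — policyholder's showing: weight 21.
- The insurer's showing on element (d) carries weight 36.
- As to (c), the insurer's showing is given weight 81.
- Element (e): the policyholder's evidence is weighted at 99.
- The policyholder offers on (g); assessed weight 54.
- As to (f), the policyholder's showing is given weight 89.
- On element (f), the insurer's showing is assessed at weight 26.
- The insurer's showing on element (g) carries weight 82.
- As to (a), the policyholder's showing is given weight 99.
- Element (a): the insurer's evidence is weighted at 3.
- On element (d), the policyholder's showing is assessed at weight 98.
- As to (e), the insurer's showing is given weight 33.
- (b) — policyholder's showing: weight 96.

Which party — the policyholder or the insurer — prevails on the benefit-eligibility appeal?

Stage 1 (policyholder, proof beyond reasonable doubt, weight exceeds 95): (a) net 99−3=96 > 95 — meets; (b) 96 > 95 — meets.
  Stage 1 carried; the burden shifts to the insurer.
Stage 2 (insurer, a more-likely-than-not showing, weight is at least 48): (c) net 81−21=60 ≥ 48 — meets.
  Stage 2 carried; the burden shifts to the policyholder.
Stage 3 (policyholder, clear and convincing evidence, weight exceeds 75): (d) net 98−36=62 ≤ 75 — fails; (e) net 99−33=66 ≤ 75 — fails.
  Stage 3 not carried; the policyholder fails its burden.
So the insurer prevails.

insurer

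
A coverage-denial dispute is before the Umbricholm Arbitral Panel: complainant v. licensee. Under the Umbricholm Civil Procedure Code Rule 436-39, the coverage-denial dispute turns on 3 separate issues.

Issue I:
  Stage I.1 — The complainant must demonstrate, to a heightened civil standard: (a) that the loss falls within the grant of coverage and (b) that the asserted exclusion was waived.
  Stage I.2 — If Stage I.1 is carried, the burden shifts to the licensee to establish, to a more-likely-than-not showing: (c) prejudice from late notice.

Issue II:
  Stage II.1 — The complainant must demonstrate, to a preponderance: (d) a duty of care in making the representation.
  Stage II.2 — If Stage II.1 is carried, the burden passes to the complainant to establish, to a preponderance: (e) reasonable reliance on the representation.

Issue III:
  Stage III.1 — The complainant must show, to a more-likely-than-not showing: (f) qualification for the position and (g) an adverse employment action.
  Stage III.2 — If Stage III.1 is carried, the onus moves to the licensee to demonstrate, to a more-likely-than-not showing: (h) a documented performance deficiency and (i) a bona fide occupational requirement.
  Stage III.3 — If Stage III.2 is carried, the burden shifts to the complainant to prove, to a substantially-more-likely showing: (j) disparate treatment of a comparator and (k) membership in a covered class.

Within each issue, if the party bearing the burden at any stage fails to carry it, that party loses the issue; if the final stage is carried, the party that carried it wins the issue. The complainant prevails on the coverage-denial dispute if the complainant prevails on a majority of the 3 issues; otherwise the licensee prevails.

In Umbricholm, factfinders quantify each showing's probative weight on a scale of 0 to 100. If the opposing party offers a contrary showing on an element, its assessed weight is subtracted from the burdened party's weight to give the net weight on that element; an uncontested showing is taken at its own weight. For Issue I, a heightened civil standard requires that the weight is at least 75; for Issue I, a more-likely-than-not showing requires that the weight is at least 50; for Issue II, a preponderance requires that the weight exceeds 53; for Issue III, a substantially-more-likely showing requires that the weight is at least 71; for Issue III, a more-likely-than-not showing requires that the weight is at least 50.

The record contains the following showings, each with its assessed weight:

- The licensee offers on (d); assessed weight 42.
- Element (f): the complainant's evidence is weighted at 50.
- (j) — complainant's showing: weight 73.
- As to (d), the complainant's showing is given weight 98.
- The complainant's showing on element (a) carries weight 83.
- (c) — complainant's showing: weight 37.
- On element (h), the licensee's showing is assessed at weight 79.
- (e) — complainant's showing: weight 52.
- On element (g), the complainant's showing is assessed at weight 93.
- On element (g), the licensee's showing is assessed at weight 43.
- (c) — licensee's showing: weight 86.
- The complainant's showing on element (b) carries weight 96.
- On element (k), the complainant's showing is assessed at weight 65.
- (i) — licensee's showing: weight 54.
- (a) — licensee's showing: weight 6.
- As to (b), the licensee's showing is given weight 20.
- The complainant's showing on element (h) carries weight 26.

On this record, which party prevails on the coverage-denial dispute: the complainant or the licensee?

— Issue I —
Stage I.1 — burden on complainant; standard: a heightened civil standard (weight is at least 75).
    (a): 83 − 6 = 77 ≥ 75 [met]
    (b): 96 − 20 = 76 ≥ 75 [met]
  Stage I.1 carried; the burden shifts to the licensee.
Stage I.2 — burden on licensee; standard: a more-likely-than-not showing (weight is at least 50).
    (c): 86 − 37 = 49 < 50 [not met]
  Not every element is met, so the licensee fails to carry Stage I.2.
The complainant prevails on this issue.
— Issue II —
Stage II.1 — burden on complainant; standard: a preponderance (weight exceeds 53).
    (d): 98 − 42 = 56 > 53 [met]
  Stage II.1 carried; the burden remains with the complainant.
Stage II.2 — burden on complainant; standard: a preponderance (weight exceeds 53).
    (e): 52 ≤ 53 [not met]
  The complainant does not carry Stage II.2.
The licensee prevails on this issue.
— Issue III —
At Stage III.1 the complainant must meet a more-likely-than-not showing (weight is at least 50): on (f) the weight is 50, which does reach 50, so (f) meets the standard; on (g) the weight is 93 less the opposing 43 gives net 50, which does reach 50, so (g) meets the standard.
  The complainant carries Stage III.1; the licensee now bears the burden.
At Stage III.2 the licensee must meet a more-likely-than-not showing (weight is at least 50): on (h) the weight is 79 less the opposing 26 gives net 53, ≥ 50, so (h) meets the standard; on (i) the weight is 54, ≥ 50, so (i) meets the standard.
  The licensee carries Stage III.2; the complainant now bears the burden.
At Stage III.3 the complainant must meet a substantially-more-likely showing (weight is at least 71): on (j) the weight is 73, ≥ 71, so (j) meets the standard; on (k) the weight is 65, < 71, so (k) does not meet the standard.
  Stage III.3 not carried; the complainant fails its burden.
The analysis ends at Stage III.3; the licensee prevails on this issue.
Per-issue: Issue I → complainant; Issue II → licensee; Issue III → licensee. The complainant must prevail on a majority of issues; overall, the licensee prevails.

licensee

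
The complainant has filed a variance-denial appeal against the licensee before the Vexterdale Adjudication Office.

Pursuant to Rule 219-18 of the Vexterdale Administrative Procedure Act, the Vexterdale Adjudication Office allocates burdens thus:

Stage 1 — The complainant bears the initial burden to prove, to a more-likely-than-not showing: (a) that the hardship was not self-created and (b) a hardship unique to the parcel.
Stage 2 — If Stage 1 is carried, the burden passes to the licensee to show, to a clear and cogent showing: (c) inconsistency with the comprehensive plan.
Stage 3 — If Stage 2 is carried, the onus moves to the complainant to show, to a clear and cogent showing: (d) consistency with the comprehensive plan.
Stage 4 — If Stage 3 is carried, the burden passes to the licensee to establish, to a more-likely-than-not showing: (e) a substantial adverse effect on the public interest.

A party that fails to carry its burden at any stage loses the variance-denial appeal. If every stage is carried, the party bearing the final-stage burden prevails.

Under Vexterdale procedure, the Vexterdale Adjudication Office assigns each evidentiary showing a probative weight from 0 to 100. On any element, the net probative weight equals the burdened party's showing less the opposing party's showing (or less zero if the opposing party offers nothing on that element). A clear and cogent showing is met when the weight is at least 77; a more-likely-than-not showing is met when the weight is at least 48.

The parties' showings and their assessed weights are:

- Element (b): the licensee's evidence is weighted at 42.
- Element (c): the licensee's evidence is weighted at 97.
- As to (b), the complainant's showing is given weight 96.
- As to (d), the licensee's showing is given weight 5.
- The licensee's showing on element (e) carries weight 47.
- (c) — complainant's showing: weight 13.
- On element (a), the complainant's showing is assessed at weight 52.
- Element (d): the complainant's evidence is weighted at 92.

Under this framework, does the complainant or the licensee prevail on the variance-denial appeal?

complainant

Stage 1 — burden on complainant; standard: a more-likely-than-not showing (weight is at least 48).
    (a): 52 ≥ 48 [met]
    (b): 96 − 42 = 54 ≥ 48 [met]
  Stage 1 is satisfied; the onus moves to the licensee.
Stage 2 — burden on licensee; standard: a clear and cogent showing (weight is at least 77).
    (c): 97 − 13 = 84 ≥ 77 [met]
  The licensee carries Stage 2; the complainant now bears the burden.
Stage 3 — burden on complainant; standard: a clear and cogent showing (weight is at least 77).
    (d): 92 − 5 = 87 ≥ 77 [met]
  All elements met. The burden passes to the licensee.
Stage 4 — burden on licensee; standard: a more-likely-than-not showing (weight is at least 48).
    (e): 47 < 48 [not met]
  Not every element is met, so the licensee fails to carry Stage 4.
The analysis ends at Stage 4; the complainant prevails.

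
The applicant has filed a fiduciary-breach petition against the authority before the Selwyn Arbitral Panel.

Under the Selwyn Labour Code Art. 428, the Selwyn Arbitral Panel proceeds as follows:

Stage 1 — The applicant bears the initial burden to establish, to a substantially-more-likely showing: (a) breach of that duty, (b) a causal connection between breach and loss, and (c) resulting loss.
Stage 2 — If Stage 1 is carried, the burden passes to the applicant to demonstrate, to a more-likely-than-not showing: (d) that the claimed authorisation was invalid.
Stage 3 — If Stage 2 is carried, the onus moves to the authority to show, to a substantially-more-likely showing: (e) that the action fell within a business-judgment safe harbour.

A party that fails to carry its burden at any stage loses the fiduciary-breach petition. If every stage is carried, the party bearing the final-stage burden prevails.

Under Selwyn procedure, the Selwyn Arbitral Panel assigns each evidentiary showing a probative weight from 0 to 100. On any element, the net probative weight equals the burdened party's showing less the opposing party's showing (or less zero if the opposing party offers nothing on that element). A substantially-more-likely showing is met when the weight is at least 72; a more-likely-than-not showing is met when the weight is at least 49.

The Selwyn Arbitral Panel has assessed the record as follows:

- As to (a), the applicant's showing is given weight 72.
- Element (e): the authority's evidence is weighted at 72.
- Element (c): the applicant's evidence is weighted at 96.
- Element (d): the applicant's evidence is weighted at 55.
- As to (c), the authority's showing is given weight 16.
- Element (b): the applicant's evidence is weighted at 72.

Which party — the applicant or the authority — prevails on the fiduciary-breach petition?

authority

Stage 1 — burden on applicant; standard: a substantially-more-likely showing (weight is at least 72).
    (a): 72 ≥ 72 [met]
    (b): 72 ≥ 72 [met]
    (c): 96 − 16 = 80 ≥ 72 [met]
  All elements met. The applicant retains the burden for Stage 2.
Stage 2 — burden on applicant; standard: a more-likely-than-not showing (weight is at least 49).
    (d): 55 ≥ 49 [met]
  All elements met. The burden passes to the authority.
Stage 3 — burden on authority; standard: a substantially-more-likely showing (weight is at least 72).
    (e): 72 ≥ 72 [met]
  The authority carries the last stage.
With every stage satisfied, the authority prevails.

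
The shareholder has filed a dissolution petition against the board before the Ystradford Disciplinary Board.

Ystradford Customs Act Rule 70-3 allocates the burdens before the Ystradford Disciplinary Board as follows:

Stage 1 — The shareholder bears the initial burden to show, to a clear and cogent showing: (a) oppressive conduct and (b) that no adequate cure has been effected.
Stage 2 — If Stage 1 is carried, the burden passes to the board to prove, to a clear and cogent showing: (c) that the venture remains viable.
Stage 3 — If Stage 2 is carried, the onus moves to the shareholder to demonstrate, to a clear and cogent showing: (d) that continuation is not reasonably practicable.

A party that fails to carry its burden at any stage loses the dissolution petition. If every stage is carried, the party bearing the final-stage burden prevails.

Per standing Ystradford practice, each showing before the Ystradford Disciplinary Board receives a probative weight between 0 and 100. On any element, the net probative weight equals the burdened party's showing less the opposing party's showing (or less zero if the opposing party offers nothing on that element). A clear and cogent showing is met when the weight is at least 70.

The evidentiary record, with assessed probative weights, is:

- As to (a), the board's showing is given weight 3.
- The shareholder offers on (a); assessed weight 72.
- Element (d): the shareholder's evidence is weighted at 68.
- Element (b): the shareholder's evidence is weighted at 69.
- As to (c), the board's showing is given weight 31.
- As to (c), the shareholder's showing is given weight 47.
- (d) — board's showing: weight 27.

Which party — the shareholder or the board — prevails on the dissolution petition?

board

Stage 1 — burden on shareholder; standard: a clear and cogent showing (weight is at least 70).
    (a): 72 − 3 = 69 < 70 [not met]
    (b): 69 < 70 [not met]
  Stage 1 not carried; the shareholder fails its burden.
So the board prevails.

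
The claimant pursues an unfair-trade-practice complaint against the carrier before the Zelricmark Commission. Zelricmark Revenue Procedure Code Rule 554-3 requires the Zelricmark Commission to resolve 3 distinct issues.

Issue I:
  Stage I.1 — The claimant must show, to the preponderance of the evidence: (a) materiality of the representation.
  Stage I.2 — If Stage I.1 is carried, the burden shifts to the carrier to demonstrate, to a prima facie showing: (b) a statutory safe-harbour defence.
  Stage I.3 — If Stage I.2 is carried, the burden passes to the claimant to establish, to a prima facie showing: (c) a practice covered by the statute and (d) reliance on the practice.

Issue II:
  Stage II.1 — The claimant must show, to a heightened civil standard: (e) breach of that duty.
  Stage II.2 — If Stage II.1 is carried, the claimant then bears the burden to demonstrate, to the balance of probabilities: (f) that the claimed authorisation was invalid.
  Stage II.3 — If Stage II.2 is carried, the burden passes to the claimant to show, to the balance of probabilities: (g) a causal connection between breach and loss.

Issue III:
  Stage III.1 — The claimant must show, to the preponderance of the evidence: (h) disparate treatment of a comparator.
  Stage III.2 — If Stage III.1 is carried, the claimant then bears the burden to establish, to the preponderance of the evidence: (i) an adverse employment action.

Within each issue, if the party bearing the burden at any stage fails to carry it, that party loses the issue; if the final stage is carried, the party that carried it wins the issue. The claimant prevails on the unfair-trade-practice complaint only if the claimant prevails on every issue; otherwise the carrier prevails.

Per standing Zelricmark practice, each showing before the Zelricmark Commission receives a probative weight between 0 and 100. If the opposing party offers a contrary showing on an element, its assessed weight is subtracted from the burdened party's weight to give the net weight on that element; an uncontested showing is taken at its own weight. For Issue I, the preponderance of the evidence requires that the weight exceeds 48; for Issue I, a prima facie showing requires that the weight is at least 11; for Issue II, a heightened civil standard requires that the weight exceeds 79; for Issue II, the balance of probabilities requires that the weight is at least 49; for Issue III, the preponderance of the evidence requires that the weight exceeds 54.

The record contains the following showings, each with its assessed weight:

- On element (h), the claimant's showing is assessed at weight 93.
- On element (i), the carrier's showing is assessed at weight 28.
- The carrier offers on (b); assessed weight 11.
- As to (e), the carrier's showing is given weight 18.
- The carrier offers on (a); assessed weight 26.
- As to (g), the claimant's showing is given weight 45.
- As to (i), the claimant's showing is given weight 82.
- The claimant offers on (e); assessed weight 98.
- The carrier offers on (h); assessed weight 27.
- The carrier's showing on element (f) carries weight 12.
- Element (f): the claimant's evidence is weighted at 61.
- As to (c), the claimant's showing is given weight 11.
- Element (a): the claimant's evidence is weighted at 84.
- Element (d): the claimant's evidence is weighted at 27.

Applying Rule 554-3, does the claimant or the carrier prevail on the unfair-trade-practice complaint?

carrier

— Issue I —
Stage I.1 — burden on claimant; standard: the preponderance of the evidence (weight exceeds 48).
    (a): 84 − 26 = 58 > 48 [met]
  All elements met. The burden passes to the carrier.
Stage I.2 — burden on carrier; standard: a prima facie showing (weight is at least 11).
    (b): 11 ≥ 11 [met]
  Stage I.2 carried; the burden shifts to the claimant.
Stage I.3 — burden on claimant; standard: a prima facie showing (weight is at least 11).
    (c): 11 ≥ 11 [met]
    (d): 27 ≥ 11 [met]
  All elements met at the final stage.
All stages carried — the claimant prevails on this issue.
— Issue II —
Stage II.1 — burden on claimant; standard: a heightened civil standard (weight exceeds 79).
    (e): 98 − 18 = 80 > 79 [met]
  Stage II.1 is satisfied; the claimant continues to bear the burden.
Stage II.2 — burden on claimant; standard: the balance of probabilities (weight is at least 49).
    (f): 61 − 12 = 49 ≥ 49 [met]
  All elements met. The claimant retains the burden for Stage II.3.
Stage II.3 — burden on claimant; standard: the balance of probabilities (weight is at least 49).
    (g): 45 < 49 [not met]
  Stage II.3 not carried; the claimant fails its burden.
The analysis ends at Stage II.3; the carrier prevails on this issue.
— Issue III —
At Stage III.1 the claimant must meet the preponderance of the evidence (weight exceeds 54): on (h) the weight is 93 less the opposing 27 gives net 66, > 54, so (h) meets the standard.
  Stage III.1 carried; the burden remains with the claimant.
At Stage III.2 the claimant must meet the preponderance of the evidence (weight exceeds 54): on (i) the weight is 82 less the opposing 28 gives net 54, which does not exceed 54, so (i) does not meet the standard.
  Not every element is met, so the claimant fails to carry Stage III.2.
So the carrier prevails on this issue.
Per-issue: Issue I → claimant; Issue II → carrier; Issue III → carrier. The claimant must prevail on every issue; overall, the carrier prevails.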